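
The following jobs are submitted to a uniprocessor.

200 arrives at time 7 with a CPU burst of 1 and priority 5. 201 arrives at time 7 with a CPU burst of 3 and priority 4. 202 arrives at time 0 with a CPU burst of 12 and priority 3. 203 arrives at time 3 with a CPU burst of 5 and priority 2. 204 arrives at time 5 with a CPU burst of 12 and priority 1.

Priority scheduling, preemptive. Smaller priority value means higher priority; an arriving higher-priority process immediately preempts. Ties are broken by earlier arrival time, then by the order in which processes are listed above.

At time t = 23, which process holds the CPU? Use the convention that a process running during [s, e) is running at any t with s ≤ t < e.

202

Schedule: | 202 0-3 | 203 3-5 | 204 5-17 | 203 17-20 | 202 20-29 | 201 29-32 | 200 32-33 |
Completion: 200=33  201=32  202=29  203=20  204=17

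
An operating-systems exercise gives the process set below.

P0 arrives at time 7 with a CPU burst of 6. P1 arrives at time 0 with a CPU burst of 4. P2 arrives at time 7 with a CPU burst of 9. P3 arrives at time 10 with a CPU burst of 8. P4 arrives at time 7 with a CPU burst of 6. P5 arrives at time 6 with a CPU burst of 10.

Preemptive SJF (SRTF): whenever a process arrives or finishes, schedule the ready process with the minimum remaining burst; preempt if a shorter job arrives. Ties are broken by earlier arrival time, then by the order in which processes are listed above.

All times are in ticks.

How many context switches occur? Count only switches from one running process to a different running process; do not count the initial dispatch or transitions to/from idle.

5

Gantt: | P1 0-4 | idle 4-6 | P5 6-7 | P0 7-13 | P4 13-19 | P3 19-27 | P5 27-36 | P2 36-45 |
Completion: P0=13  P1=4  P2=45  P3=27  P4=19  P5=36
Turnaround (C−A): P0=6  P1=4  P2=38  P3=17  P4=12  P5=30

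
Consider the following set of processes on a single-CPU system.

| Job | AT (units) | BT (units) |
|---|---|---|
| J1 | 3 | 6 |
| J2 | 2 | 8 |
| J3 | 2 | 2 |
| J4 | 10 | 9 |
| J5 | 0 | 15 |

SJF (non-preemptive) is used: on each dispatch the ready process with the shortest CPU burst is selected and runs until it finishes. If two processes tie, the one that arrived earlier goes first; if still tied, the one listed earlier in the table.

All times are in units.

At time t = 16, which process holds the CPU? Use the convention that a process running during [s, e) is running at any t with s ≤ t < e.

J3

Schedule: | J5 0-15 | J3 15-17 | J1 17-23 | J2 23-31 | J4 31-40 |
Completion: J1=23  J2=31  J3=17  J4=40  J5=15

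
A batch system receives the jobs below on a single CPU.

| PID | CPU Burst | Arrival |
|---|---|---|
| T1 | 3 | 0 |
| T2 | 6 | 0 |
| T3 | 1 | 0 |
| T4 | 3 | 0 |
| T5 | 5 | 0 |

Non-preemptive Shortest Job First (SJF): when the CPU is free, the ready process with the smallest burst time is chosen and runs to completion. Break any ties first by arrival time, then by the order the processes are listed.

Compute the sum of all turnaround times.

Timeline: | T3 0-1 | T1 1-4 | T4 4-7 | T5 7-12 | T2 12-18 |
Completion: T1=4  T2=18  T3=1  T4=7  T5=12
Turnaround (C−A): T1=4  T2=18  T3=1  T4=7  T5=12
Turnaround = completion − arrival: T1=4, T2=18, T3=1, T4=7, T5=12
Total turnaround = 4 + 18 + 1 + 7 + 12 = 42

42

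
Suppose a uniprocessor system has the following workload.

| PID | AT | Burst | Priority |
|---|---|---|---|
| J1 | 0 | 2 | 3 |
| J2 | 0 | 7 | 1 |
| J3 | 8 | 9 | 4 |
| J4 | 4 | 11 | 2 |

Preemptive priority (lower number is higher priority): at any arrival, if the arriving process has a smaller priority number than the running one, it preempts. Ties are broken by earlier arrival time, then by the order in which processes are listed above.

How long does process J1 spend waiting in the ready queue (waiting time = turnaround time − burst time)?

Schedule: | J2 0-7 | J4 7-18 | J1 18-20 | J3 20-29 |
Completion: J1=20  J2=7  J3=29  J4=18
Turnaround (C−A): J1=20  J2=7  J3=21  J4=14
Waiting(J1) = turnaround − burst = 20 − 2 = 18

18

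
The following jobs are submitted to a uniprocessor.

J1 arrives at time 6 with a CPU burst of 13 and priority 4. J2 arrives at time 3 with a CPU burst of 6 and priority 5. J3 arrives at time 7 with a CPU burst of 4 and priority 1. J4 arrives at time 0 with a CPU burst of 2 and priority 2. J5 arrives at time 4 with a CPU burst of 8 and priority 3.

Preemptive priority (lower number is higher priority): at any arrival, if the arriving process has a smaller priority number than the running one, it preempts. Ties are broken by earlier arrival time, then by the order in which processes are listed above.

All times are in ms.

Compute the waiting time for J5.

Schedule: | J4 0-2 | idle 2-3 | J2 3-4 | J5 4-7 | J3 7-11 | J5 11-16 | J1 16-29 | J2 29-34 |
Completion: J1=29  J2=34  J3=11  J4=2  J5=16
Turnaround (C−A): J1=23  J2=31  J3=4  J4=2  J5=12
Waiting(J5) = turnaround − burst = 12 − 8 = 4

4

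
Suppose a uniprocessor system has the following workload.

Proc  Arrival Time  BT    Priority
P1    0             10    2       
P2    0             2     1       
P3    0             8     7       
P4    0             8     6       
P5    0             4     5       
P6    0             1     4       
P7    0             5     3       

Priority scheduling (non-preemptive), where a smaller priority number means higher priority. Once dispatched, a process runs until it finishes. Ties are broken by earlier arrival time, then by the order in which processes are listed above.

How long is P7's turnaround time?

Schedule: | P2 0-2 | P1 2-12 | P7 12-17 | P6 17-18 | P5 18-22 | P4 22-30 | P3 30-38 |
Completion: P1=12  P2=2  P3=38  P4=30  P5=22  P6=18  P7=17
Turnaround (C−A): P1=12  P2=2  P3=38  P4=30  P5=22  P6=18  P7=17
Turnaround(P7) = completion − arrival = 17 − 0 = 17

17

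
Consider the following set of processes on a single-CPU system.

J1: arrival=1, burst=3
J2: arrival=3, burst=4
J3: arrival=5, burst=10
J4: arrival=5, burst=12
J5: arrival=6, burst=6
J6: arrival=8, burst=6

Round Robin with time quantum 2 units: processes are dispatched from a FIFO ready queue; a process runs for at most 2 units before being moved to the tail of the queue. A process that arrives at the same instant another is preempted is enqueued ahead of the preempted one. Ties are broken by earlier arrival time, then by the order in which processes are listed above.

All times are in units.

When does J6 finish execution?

32

Gantt: | idle 0-1 | J1 1-3 | J2 3-5 | J1 5-6 | J3 6-8 | J4 8-10 | J2 10-12 | J5 12-14 | J6 14-16 | J3 16-18 | J4 18-20 | J5 20-22 | J6 22-24 | J3 24-26 | J4 26-28 | J5 28-30 | J6 30-32 | J3 32-34 | J4 34-36 | J3 36-38 | J4 38-42 |
Completion: J1=6  J2=12  J3=38  J4=42  J5=30  J6=32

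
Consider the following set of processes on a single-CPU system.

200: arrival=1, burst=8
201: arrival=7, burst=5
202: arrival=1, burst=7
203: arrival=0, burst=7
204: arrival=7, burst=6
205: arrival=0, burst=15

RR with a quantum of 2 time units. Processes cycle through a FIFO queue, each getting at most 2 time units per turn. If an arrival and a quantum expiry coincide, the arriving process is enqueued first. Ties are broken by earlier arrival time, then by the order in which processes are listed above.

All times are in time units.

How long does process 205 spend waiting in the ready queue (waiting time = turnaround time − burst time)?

Schedule: | 203 0-2 | 205 2-4 | 200 4-6 | 202 6-8 | 203 8-10 | 205 10-12 | 200 12-14 | 201 14-16 | 204 16-18 | 202 18-20 | 203 20-22 | 205 22-24 | 200 24-26 | 201 26-28 | 204 28-30 | 202 30-32 | 203 32-33 | 205 33-35 | 200 35-37 | 201 37-38 | 204 38-40 | 202 40-41 | 205 41-48 |
Completion: 200=37  201=38  202=41  203=33  204=40  205=48
Turnaround (C−A): 200=36  201=31  202=40  203=33  204=33  205=48
Waiting(205) = turnaround − burst = 48 − 15 = 33

33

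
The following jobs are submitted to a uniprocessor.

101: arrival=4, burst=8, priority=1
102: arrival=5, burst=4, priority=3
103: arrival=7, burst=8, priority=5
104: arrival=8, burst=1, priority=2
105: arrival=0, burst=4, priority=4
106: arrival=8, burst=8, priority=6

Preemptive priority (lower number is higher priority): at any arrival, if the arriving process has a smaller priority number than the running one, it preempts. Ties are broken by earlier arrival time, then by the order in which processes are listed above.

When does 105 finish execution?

Schedule: | 105 0-4 | 101 4-12 | 104 12-13 | 102 13-17 | 103 17-25 | 106 25-33 |
Completion: 101=12  102=17  103=25  104=13  105=4  106=33

4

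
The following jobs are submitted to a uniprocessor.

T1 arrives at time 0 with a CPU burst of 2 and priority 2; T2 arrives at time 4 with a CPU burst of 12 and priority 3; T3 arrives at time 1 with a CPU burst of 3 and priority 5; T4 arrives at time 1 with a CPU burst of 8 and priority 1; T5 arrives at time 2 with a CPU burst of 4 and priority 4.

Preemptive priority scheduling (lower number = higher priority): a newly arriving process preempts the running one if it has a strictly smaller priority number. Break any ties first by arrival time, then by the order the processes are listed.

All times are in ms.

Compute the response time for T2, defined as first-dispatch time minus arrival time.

6

Schedule: | T1 0-1 | T4 1-9 | T1 9-10 | T2 10-22 | T5 22-26 | T3 26-29 |
Completion: T1=10  T2=22  T3=29  T4=9  T5=26
Turnaround (C−A): T1=10  T2=18  T3=28  T4=8  T5=24
Response(T2) = first start − arrival = 10 − 4 = 6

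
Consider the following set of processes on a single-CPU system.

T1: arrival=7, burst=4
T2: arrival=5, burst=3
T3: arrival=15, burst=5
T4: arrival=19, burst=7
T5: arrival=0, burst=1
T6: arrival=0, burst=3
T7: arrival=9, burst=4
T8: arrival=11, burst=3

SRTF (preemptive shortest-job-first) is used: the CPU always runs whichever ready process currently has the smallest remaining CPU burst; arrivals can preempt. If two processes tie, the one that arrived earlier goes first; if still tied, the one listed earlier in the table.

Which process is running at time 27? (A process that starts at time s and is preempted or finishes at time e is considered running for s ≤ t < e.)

Schedule: | T5 0-1 | T6 1-4 | idle 4-5 | T2 5-8 | T1 8-12 | T8 12-15 | T7 15-19 | T3 19-24 | T4 24-31 |
Completion: T1=12  T2=8  T3=24  T4=31  T5=1  T6=4  T7=19  T8=15

T4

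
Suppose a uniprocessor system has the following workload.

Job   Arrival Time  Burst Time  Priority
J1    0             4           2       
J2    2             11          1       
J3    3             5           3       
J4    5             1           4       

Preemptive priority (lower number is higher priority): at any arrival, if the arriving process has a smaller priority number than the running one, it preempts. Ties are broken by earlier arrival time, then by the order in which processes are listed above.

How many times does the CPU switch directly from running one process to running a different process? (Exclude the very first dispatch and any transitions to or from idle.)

Schedule: | J1 0-2 | J2 2-13 | J1 13-15 | J3 15-20 | J4 20-21 |
Completion: J1=15  J2=13  J3=20  J4=21

4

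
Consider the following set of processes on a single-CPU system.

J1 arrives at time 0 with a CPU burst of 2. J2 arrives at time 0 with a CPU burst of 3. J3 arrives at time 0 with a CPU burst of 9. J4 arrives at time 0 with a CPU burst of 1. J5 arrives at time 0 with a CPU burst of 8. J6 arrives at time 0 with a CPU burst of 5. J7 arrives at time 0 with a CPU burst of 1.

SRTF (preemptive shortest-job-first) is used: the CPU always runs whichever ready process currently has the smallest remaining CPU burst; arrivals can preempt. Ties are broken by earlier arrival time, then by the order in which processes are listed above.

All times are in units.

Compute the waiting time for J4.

0

Gantt: | J4 0-1 | J7 1-2 | J1 2-4 | J2 4-7 | J6 7-12 | J5 12-20 | J3 20-29 |
Completion: J1=4  J2=7  J3=29  J4=1  J5=20  J6=12  J7=2
Turnaround (C−A): J1=4  J2=7  J3=29  J4=1  J5=20  J6=12  J7=2
Waiting(J4) = turnaround − burst = 1 − 1 = 0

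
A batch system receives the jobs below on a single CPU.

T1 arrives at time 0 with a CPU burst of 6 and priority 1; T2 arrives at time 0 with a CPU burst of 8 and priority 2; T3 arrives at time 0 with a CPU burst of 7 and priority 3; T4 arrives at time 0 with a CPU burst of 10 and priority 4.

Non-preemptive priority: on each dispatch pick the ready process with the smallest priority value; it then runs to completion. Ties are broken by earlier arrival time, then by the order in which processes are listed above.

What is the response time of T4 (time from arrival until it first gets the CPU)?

Schedule: | T1 0-6 | T2 6-14 | T3 14-21 | T4 21-31 |
Completion: T1=6  T2=14  T3=21  T4=31
Turnaround (C−A): T1=6  T2=14  T3=21  T4=31
Response(T4) = first start − arrival = 21 − 0 = 21

21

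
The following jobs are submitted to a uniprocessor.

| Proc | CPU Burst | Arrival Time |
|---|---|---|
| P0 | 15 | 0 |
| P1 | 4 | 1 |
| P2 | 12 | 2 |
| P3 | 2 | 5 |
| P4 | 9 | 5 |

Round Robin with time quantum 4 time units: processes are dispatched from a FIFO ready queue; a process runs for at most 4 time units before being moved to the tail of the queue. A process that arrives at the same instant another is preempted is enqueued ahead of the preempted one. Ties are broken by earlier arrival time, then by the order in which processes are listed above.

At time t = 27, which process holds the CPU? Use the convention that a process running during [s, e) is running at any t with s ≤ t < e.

P0

Schedule: | P0 0-4 | P1 4-8 | P2 8-12 | P0 12-16 | P3 16-18 | P4 18-22 | P2 22-26 | P0 26-30 | P4 30-34 | P2 34-38 | P0 38-41 | P4 41-42 |
Completion: P0=41  P1=8  P2=38  P3=18  P4=42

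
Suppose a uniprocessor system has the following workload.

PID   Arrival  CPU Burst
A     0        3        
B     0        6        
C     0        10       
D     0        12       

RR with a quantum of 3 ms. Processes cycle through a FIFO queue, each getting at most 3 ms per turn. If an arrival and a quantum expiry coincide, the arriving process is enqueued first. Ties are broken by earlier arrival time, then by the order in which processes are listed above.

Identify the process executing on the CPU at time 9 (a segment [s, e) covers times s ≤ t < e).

Schedule: | A 0-3 | B 3-6 | C 6-9 | D 9-12 | B 12-15 | C 15-18 | D 18-21 | C 21-24 | D 24-27 | C 27-28 | D 28-31 |
Completion: A=3  B=15  C=28  D=31
Turnaround (C−A): A=3  B=15  C=28  D=31

D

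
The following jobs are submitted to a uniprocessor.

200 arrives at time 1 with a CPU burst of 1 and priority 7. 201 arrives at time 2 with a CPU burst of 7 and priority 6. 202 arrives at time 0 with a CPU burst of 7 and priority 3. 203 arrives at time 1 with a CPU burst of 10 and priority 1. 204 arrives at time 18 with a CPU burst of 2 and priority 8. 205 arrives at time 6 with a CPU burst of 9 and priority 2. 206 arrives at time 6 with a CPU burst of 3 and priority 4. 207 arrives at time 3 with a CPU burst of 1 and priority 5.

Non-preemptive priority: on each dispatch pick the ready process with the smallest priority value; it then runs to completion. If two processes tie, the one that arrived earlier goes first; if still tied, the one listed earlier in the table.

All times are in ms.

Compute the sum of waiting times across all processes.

147

Schedule: | 202 0-7 | 203 7-17 | 205 17-26 | 206 26-29 | 207 29-30 | 201 30-37 | 200 37-38 | 204 38-40 |
Completion: 200=38  201=37  202=7  203=17  204=40  205=26  206=29  207=30
Turnaround (C−A): 200=37  201=35  202=7  203=16  204=22  205=20  206=23  207=27
Waiting = turnaround − burst: 200=36, 201=28, 202=0, 203=6, 204=20, 205=11, 206=20, 207=26
Total waiting = 36 + 28 + 0 + 6 + 20 + 11 + 20 + 26 = 147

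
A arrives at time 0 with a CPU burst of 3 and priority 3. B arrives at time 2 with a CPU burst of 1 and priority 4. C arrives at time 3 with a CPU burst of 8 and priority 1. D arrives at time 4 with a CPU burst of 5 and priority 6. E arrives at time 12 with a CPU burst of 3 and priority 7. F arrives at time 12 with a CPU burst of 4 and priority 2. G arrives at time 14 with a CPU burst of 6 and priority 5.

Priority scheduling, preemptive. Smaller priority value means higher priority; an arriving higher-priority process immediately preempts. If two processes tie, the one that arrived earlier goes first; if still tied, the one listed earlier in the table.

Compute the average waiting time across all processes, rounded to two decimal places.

Schedule: | A 0-3 | C 3-11 | B 11-12 | F 12-16 | G 16-22 | D 22-27 | E 27-30 |
Completion: A=3  B=12  C=11  D=27  E=30  F=16  G=22
Turnaround (C−A): A=3  B=10  C=8  D=23  E=18  F=4  G=8
Waiting times: A=0, B=9, C=0, D=18, E=15, F=0, G=2
Average waiting = (0+9+0+18+15+0+2) / 7 = 44/7 = 6.29

6.29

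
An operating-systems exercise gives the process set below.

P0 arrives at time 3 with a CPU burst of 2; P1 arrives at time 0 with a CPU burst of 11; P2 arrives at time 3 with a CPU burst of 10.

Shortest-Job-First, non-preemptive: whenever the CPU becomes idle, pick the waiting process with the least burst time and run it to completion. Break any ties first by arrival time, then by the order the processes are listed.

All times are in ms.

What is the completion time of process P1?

11

Gantt: | P1 0-11 | P0 11-13 | P2 13-23 |
Completion: P0=13  P1=11  P2=23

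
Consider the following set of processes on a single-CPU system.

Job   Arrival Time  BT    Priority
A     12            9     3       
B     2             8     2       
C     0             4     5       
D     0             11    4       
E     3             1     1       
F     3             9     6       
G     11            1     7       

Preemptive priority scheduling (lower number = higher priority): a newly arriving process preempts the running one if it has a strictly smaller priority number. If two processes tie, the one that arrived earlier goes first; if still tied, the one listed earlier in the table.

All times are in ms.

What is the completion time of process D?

Schedule: | D 0-2 | B 2-3 | E 3-4 | B 4-11 | D 11-12 | A 12-21 | D 21-29 | C 29-33 | F 33-42 | G 42-43 |
Completion: A=21  B=11  C=33  D=29  E=4  F=42  G=43
Turnaround (C−A): A=9  B=9  C=33  D=29  E=1  F=39  G=32

29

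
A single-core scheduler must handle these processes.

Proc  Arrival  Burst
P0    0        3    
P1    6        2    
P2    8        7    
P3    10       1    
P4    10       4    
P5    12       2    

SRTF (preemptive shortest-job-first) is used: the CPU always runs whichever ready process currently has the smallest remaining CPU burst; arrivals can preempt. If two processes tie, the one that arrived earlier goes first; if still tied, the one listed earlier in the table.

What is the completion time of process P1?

Timeline: | P0 0-3 | idle 3-6 | P1 6-8 | P2 8-10 | P3 10-11 | P4 11-12 | P5 12-14 | P4 14-17 | P2 17-22 |
Completion: P0=3  P1=8  P2=22  P3=11  P4=17  P5=14
Turnaround (C−A): P0=3  P1=2  P2=14  P3=1  P4=7  P5=2

8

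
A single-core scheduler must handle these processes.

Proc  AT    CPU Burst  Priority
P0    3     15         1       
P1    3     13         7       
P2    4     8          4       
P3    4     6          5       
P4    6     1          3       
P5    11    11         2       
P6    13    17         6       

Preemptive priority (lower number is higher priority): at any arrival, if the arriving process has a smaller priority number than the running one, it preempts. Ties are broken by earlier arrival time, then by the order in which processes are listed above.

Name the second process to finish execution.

Timeline: | idle 0-3 | P0 3-18 | P5 18-29 | P4 29-30 | P2 30-38 | P3 38-44 | P6 44-61 | P1 61-74 |
Completion: P0=18  P1=74  P2=38  P3=44  P4=30  P5=29  P6=61
Finish order: P0 → P5 → P4 → P2 → P3 → P6 → P1

P5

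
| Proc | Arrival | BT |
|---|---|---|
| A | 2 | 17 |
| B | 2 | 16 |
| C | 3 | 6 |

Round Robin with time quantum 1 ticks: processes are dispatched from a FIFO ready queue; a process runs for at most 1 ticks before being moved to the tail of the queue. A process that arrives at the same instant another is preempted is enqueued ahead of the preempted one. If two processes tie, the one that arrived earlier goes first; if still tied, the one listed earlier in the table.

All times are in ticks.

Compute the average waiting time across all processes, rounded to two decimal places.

18.33

Schedule: | idle 0-2 | A 2-3 | B 3-4 | C 4-5 | A 5-6 | B 6-7 | C 7-8 | A 8-9 | B 9-10 | C 10-11 | A 11-12 | B 12-13 | C 13-14 | A 14-15 | B 15-16 | C 16-17 | A 17-18 | B 18-19 | C 19-20 | A 20-21 | B 21-22 | A 22-23 | B 23-24 | A 24-25 | B 25-26 | A 26-27 | B 27-28 | A 28-29 | B 29-30 | A 30-31 | B 31-32 | A 32-33 | B 33-34 | A 34-35 | B 35-36 | A 36-37 | B 37-38 | A 38-39 | B 39-40 | A 40-41 |
Completion: A=41  B=40  C=20
Turnaround (C−A): A=39  B=38  C=17
Waiting times: A=22, B=22, C=11
Average waiting = (22+22+11) / 3 = 55/3 = 18.33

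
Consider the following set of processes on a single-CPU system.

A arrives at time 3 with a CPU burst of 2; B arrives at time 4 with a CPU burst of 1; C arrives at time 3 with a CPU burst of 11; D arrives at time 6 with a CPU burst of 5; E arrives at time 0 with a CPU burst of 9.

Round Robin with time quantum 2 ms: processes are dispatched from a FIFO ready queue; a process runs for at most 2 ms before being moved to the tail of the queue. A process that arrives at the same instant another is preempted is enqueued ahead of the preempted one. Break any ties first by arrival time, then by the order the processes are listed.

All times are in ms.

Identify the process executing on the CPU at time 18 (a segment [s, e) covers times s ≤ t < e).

D

Schedule: | E 0-4 | A 4-6 | C 6-8 | B 8-9 | E 9-11 | D 11-13 | C 13-15 | E 15-17 | D 17-19 | C 19-21 | E 21-22 | D 22-23 | C 23-28 |
Completion: A=6  B=9  C=28  D=23  E=22
Turnaround (C−A): A=3  B=5  C=25  D=17  E=22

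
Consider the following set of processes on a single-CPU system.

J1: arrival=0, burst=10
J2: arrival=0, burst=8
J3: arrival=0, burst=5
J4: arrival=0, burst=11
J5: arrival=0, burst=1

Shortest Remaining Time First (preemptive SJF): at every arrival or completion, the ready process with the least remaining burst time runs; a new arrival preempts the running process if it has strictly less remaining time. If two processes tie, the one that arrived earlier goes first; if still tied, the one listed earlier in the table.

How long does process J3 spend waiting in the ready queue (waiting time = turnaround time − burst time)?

1

Timeline: | J5 0-1 | J3 1-6 | J2 6-14 | J1 14-24 | J4 24-35 |
Completion: J1=24  J2=14  J3=6  J4=35  J5=1
Turnaround (C−A): J1=24  J2=14  J3=6  J4=35  J5=1
Waiting(J3) = turnaround − burst = 6 − 5 = 1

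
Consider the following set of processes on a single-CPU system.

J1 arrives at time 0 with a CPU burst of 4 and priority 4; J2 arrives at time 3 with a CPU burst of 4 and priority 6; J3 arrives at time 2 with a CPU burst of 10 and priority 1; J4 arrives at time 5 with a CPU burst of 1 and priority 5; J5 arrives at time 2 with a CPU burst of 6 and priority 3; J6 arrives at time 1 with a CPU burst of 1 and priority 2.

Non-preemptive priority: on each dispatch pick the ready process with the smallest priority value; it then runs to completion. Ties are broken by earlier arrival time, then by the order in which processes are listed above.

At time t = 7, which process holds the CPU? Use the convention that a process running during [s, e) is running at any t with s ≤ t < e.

J3

Gantt: | J1 0-4 | J3 4-14 | J6 14-15 | J5 15-21 | J4 21-22 | J2 22-26 |
Completion: J1=4  J2=26  J3=14  J4=22  J5=21  J6=15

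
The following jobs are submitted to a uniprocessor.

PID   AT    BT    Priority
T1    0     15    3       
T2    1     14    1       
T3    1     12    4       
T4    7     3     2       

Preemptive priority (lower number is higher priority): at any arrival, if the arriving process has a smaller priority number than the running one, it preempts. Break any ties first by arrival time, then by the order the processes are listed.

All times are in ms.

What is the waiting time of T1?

17

Timeline: | T1 0-1 | T2 1-15 | T4 15-18 | T1 18-32 | T3 32-44 |
Completion: T1=32  T2=15  T3=44  T4=18
Turnaround (C−A): T1=32  T2=14  T3=43  T4=11
Waiting(T1) = turnaround − burst = 32 − 15 = 17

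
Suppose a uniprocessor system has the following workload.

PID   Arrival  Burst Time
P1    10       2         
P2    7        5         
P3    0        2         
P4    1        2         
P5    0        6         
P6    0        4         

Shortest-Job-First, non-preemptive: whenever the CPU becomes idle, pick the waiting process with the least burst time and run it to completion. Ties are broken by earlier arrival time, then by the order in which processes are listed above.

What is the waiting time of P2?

Timeline: | P3 0-2 | P4 2-4 | P6 4-8 | P2 8-13 | P1 13-15 | P5 15-21 |
Completion: P1=15  P2=13  P3=2  P4=4  P5=21  P6=8
Turnaround (C−A): P1=5  P2=6  P3=2  P4=3  P5=21  P6=8
Waiting(P2) = turnaround − burst = 6 − 5 = 1

1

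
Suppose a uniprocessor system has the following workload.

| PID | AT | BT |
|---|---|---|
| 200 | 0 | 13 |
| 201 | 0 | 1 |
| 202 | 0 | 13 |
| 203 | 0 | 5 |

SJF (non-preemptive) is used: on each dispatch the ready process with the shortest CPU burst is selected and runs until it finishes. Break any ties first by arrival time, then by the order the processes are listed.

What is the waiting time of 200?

Timeline: | 201 0-1 | 203 1-6 | 200 6-19 | 202 19-32 |
Completion: 200=19  201=1  202=32  203=6
Waiting(200) = turnaround − burst = 19 − 13 = 6

6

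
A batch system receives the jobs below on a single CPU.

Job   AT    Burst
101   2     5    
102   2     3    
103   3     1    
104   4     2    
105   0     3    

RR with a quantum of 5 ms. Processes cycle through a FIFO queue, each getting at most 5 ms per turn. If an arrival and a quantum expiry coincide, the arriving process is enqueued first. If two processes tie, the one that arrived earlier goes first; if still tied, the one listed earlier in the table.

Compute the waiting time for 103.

Gantt: | 105 0-3 | 101 3-8 | 102 8-11 | 103 11-12 | 104 12-14 |
Completion: 101=8  102=11  103=12  104=14  105=3
Turnaround (C−A): 101=6  102=9  103=9  104=10  105=3
Waiting(103) = turnaround − burst = 9 − 1 = 8

8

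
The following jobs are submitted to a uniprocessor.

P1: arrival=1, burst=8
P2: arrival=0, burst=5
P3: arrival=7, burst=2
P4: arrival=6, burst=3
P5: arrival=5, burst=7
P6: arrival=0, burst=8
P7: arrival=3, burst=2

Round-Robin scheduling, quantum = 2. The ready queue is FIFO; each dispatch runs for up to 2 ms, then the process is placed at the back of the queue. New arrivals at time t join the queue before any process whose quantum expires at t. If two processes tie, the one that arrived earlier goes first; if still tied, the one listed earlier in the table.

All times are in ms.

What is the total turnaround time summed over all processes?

154

Gantt: | P2 0-2 | P6 2-4 | P1 4-6 | P2 6-8 | P7 8-10 | P6 10-12 | P5 12-14 | P4 14-16 | P1 16-18 | P3 18-20 | P2 20-21 | P6 21-23 | P5 23-25 | P4 25-26 | P1 26-28 | P6 28-30 | P5 30-32 | P1 32-34 | P5 34-35 |
Completion: P1=34  P2=21  P3=20  P4=26  P5=35  P6=30  P7=10
Turnaround (C−A): P1=33  P2=21  P3=13  P4=20  P5=30  P6=30  P7=7
Turnaround = completion − arrival: P1=33, P2=21, P3=13, P4=20, P5=30, P6=30, P7=7
Total turnaround = 33 + 21 + 13 + 20 + 30 + 30 + 7 = 154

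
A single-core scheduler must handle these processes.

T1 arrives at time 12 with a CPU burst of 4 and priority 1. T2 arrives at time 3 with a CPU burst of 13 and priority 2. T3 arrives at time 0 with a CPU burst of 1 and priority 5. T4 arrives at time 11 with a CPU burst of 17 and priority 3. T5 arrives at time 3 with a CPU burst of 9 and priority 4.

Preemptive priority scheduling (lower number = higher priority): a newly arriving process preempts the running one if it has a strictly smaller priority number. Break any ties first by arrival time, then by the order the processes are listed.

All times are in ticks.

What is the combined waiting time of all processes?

Timeline: | T3 0-1 | idle 1-3 | T2 3-12 | T1 12-16 | T2 16-20 | T4 20-37 | T5 37-46 |
Completion: T1=16  T2=20  T3=1  T4=37  T5=46
Waiting = turnaround − burst: T1=0, T2=4, T3=0, T4=9, T5=34
Total waiting = 0 + 4 + 0 + 9 + 34 = 47

47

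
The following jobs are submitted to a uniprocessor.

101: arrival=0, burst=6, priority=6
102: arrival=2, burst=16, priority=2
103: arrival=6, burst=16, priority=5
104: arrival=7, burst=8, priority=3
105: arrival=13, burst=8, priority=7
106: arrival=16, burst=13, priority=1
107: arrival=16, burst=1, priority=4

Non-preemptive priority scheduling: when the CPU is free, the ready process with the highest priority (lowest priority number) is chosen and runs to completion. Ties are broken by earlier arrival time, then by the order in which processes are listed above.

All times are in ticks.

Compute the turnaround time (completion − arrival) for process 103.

54

Schedule: | 101 0-6 | 102 6-22 | 106 22-35 | 104 35-43 | 107 43-44 | 103 44-60 | 105 60-68 |
Completion: 101=6  102=22  103=60  104=43  105=68  106=35  107=44
Turnaround(103) = completion − arrival = 60 − 6 = 54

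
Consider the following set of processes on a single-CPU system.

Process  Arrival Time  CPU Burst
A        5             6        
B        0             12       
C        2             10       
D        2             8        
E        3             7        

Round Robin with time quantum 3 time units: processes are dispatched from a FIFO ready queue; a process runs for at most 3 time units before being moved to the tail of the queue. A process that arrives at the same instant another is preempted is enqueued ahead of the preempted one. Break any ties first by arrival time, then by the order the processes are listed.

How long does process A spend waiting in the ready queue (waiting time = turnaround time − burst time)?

22

Schedule: | B 0-3 | C 3-6 | D 6-9 | E 9-12 | B 12-15 | A 15-18 | C 18-21 | D 21-24 | E 24-27 | B 27-30 | A 30-33 | C 33-36 | D 36-38 | E 38-39 | B 39-42 | C 42-43 |
Completion: A=33  B=42  C=43  D=38  E=39
Turnaround (C−A): A=28  B=42  C=41  D=36  E=36
Waiting(A) = turnaround − burst = 28 − 6 = 22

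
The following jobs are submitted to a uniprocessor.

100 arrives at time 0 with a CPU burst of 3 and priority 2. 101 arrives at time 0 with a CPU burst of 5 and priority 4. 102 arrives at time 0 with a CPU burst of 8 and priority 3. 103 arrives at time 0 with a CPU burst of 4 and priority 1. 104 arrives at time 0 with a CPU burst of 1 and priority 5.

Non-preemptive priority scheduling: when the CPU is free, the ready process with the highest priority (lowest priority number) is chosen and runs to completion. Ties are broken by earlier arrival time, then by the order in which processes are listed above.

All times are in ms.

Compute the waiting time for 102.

Timeline: | 103 0-4 | 100 4-7 | 102 7-15 | 101 15-20 | 104 20-21 |
Completion: 100=7  101=20  102=15  103=4  104=21
Turnaround (C−A): 100=7  101=20  102=15  103=4  104=21
Waiting(102) = turnaround − burst = 15 − 8 = 7

7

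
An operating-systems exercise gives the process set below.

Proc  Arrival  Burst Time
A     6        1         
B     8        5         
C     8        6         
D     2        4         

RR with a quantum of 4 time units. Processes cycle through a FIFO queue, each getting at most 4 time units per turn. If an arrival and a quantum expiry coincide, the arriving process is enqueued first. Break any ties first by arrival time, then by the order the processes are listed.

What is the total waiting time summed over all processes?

9

Schedule: | idle 0-2 | D 2-6 | A 6-7 | idle 7-8 | B 8-12 | C 12-16 | B 16-17 | C 17-19 |
Completion: A=7  B=17  C=19  D=6
Waiting = turnaround − burst: A=0, B=4, C=5, D=0
Total waiting = 0 + 4 + 5 + 0 = 9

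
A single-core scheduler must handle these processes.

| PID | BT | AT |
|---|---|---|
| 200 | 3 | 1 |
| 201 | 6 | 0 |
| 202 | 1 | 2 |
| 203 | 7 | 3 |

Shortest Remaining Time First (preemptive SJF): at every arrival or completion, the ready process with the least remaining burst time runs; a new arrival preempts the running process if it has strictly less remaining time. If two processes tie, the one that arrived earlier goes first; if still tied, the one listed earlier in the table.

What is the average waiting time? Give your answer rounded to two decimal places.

3.00

Schedule: | 201 0-1 | 200 1-2 | 202 2-3 | 200 3-5 | 201 5-10 | 203 10-17 |
Completion: 200=5  201=10  202=3  203=17
Waiting times: 200=1, 201=4, 202=0, 203=7
Average waiting = (1+4+0+7) / 4 = 12/4 = 3.00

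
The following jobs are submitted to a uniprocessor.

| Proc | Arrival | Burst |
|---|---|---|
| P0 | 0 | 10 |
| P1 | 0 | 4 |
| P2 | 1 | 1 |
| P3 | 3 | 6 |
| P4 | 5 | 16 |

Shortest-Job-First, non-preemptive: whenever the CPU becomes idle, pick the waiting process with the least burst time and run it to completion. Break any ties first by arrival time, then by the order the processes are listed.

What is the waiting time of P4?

16

Gantt: | P1 0-4 | P2 4-5 | P3 5-11 | P0 11-21 | P4 21-37 |
Completion: P0=21  P1=4  P2=5  P3=11  P4=37
Turnaround (C−A): P0=21  P1=4  P2=4  P3=8  P4=32
Waiting(P4) = turnaround − burst = 32 − 16 = 16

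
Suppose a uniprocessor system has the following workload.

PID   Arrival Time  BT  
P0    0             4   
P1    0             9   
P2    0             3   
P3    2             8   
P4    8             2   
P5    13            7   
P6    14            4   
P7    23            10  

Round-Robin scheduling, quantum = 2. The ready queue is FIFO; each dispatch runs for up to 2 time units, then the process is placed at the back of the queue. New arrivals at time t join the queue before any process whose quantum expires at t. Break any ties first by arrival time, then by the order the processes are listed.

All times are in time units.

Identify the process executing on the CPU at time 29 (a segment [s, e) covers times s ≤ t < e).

P7

Schedule: | P0 0-2 | P1 2-4 | P2 4-6 | P3 6-8 | P0 8-10 | P1 10-12 | P2 12-13 | P4 13-15 | P3 15-17 | P1 17-19 | P5 19-21 | P6 21-23 | P3 23-25 | P1 25-27 | P5 27-29 | P7 29-31 | P6 31-33 | P3 33-35 | P1 35-36 | P5 36-38 | P7 38-40 | P5 40-41 | P7 41-47 |
Completion: P0=10  P1=36  P2=13  P3=35  P4=15  P5=41  P6=33  P7=47
Turnaround (C−A): P0=10  P1=36  P2=13  P3=33  P4=7  P5=28  P6=19  P7=24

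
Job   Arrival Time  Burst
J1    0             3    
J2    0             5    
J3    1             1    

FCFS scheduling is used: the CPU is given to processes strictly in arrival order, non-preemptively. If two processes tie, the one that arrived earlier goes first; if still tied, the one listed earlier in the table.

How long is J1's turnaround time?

Gantt: | J1 0-3 | J2 3-8 | J3 8-9 |
Completion: J1=3  J2=8  J3=9
Turnaround(J1) = completion − arrival = 3 − 0 = 3

3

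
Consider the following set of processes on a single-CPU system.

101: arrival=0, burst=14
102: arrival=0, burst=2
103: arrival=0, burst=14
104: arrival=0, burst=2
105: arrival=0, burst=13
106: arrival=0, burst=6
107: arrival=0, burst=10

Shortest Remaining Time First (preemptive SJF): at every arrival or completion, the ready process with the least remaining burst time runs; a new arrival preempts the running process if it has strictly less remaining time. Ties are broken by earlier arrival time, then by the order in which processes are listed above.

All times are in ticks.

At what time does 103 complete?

Gantt: | 102 0-2 | 104 2-4 | 106 4-10 | 107 10-20 | 105 20-33 | 101 33-47 | 103 47-61 |
Completion: 101=47  102=2  103=61  104=4  105=33  106=10  107=20

61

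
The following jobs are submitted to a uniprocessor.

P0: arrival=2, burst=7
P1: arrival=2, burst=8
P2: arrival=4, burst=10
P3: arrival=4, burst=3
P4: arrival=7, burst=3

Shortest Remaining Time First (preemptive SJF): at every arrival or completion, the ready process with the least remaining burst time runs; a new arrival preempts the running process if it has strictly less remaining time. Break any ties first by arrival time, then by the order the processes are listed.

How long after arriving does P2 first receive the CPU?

Timeline: | idle 0-2 | P0 2-4 | P3 4-7 | P4 7-10 | P0 10-15 | P1 15-23 | P2 23-33 |
Completion: P0=15  P1=23  P2=33  P3=7  P4=10
Turnaround (C−A): P0=13  P1=21  P2=29  P3=3  P4=3
Response(P2) = first start − arrival = 23 − 4 = 19

19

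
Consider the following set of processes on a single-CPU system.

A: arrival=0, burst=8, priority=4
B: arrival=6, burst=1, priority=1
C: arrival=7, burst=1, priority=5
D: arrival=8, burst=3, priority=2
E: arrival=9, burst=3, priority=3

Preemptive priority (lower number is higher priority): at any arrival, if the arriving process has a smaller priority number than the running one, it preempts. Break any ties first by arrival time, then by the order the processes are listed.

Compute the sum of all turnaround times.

Timeline: | A 0-6 | B 6-7 | A 7-8 | D 8-11 | E 11-14 | A 14-15 | C 15-16 |
Completion: A=15  B=7  C=16  D=11  E=14
Turnaround = completion − arrival: A=15, B=1, C=9, D=3, E=5
Total turnaround = 15 + 1 + 9 + 3 + 5 = 33

33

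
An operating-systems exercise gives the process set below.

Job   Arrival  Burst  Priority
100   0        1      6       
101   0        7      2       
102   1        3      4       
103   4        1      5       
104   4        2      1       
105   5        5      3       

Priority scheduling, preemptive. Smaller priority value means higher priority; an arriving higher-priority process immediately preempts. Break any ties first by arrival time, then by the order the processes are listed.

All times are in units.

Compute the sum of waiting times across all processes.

50

Gantt: | 101 0-4 | 104 4-6 | 101 6-9 | 105 9-14 | 102 14-17 | 103 17-18 | 100 18-19 |
Completion: 100=19  101=9  102=17  103=18  104=6  105=14
Waiting = turnaround − burst: 100=18, 101=2, 102=13, 103=13, 104=0, 105=4
Total waiting = 18 + 2 + 13 + 13 + 0 + 4 = 50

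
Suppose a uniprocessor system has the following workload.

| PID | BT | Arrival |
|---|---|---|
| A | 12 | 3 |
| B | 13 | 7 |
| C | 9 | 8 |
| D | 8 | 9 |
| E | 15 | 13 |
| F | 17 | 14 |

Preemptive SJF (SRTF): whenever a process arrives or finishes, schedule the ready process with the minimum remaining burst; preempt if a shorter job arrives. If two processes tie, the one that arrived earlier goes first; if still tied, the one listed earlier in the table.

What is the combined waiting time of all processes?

124

Schedule: | idle 0-3 | A 3-15 | D 15-23 | C 23-32 | B 32-45 | E 45-60 | F 60-77 |
Completion: A=15  B=45  C=32  D=23  E=60  F=77
Waiting = turnaround − burst: A=0, B=25, C=15, D=6, E=32, F=46
Total waiting = 0 + 25 + 15 + 6 + 32 + 46 = 124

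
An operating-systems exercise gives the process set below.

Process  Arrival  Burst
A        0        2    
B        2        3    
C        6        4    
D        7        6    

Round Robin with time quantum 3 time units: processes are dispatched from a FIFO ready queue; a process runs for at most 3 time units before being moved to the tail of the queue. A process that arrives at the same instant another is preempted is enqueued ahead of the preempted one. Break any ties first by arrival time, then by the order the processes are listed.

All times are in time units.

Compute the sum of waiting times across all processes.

Timeline: | A 0-2 | B 2-5 | idle 5-6 | C 6-9 | D 9-12 | C 12-13 | D 13-16 |
Completion: A=2  B=5  C=13  D=16
Waiting = turnaround − burst: A=0, B=0, C=3, D=3
Total waiting = 0 + 0 + 3 + 3 = 6

6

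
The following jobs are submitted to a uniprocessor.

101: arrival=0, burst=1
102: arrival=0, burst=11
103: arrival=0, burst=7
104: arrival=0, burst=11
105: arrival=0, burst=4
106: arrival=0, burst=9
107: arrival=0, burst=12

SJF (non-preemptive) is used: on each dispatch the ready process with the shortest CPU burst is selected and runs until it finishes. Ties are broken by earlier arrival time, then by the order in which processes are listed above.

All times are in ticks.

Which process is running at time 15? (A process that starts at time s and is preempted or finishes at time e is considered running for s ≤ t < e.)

Schedule: | 101 0-1 | 105 1-5 | 103 5-12 | 106 12-21 | 102 21-32 | 104 32-43 | 107 43-55 |
Completion: 101=1  102=32  103=12  104=43  105=5  106=21  107=55

106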